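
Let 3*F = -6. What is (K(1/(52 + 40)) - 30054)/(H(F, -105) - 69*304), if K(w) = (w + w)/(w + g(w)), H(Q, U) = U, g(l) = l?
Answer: 30053/21081 ≈ 1.4256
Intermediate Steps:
F = -2 (F = (⅓)*(-6) = -2)
K(w) = 1 (K(w) = (w + w)/(w + w) = (2*w)/((2*w)) = (2*w)*(1/(2*w)) = 1)
(K(1/(52 + 40)) - 30054)/(H(F, -105) - 69*304) = (1 - 30054)/(-105 - 69*304) = -30053/(-105 - 20976) = -30053/(-21081) = -30053*(-1/21081) = 30053/21081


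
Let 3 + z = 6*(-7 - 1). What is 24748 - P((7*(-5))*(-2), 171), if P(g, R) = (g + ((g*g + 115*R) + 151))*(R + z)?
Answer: -2949572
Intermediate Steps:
z = -51 (z = -3 + 6*(-7 - 1) = -3 + 6*(-8) = -3 - 48 = -51)
P(g, R) = (-51 + R)*(151 + g + g² + 115*R) (P(g, R) = (g + ((g*g + 115*R) + 151))*(R - 51) = (g + ((g² + 115*R) + 151))*(-51 + R) = (g + (151 + g² + 115*R))*(-51 + R) = (151 + g + g² + 115*R)*(-51 + R) = (-51 + R)*(151 + g + g² + 115*R))
24748 - P((7*(-5))*(-2), 171) = 24748 - (-7701 - 5714*171 - 51*7*(-5)*(-2) - 51*((7*(-5))*(-2))² + 115*171² + 171*((7*(-5))*(-2)) + 171*((7*(-5))*(-2))²) = 24748 - (-7701 - 977094 - (-1785)*(-2) - 51*(-35*(-2))² + 115*29241 + 171*(-35*(-2)) + 171*(-35*(-2))²) = 24748 - (-7701 - 977094 - 51*70 - 51*70² + 3362715 + 171*70 + 171*70²) = 24748 - (-7701 - 977094 - 3570 - 51*4900 + 3362715 + 11970 + 171*4900) = 24748 - (-7701 - 977094 - 3570 - 249900 + 3362715 + 11970 + 837900) = 24748 - 1*2974320 = 24748 - 2974320 = -2949572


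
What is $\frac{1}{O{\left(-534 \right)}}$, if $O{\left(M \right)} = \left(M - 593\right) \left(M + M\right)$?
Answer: $\frac{1}{1203636} \approx 8.3082 \cdot 10^{-7}$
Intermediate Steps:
$O{\left(M \right)} = 2 M \left(-593 + M\right)$ ($O{\left(M \right)} = \left(-593 + M\right) 2 M = 2 M \left(-593 + M\right)$)
$\frac{1}{O{\left(-534 \right)}} = \frac{1}{2 \left(-534\right) \left(-593 - 534\right)} = \frac{1}{2 \left(-534\right) \left(-1127\right)} = \frac{1}{1203636}$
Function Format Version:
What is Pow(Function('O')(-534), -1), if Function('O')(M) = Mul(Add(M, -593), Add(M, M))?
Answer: Rational(1, 1203636) ≈ 8.3082e-7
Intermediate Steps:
Function('O')(M) = Mul(2, M, Add(-593, M)) (Function('O')(M) = Mul(Add(-593, M), Mul(2, M)) = Mul(2, M, Add(-593, M)))
Pow(Function('O')(-534), -1) = Pow(Mul(2, -534, Add(-593, -534)), -1) = Pow(Mul(2, -534, -1127), -1) = Pow(1203636, -1) = Rational(1, 1203636)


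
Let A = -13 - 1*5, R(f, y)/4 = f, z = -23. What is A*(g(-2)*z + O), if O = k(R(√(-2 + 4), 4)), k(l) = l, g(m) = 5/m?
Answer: -1035 - 72*√2 ≈ -1136.8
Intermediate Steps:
R(f, y) = 4*f
O = 4*√2 (O = 4*√(-2 + 4) = 4*√2 ≈ 5.6569)
A = -18 (A = -13 - 5 = -18)
A*(g(-2)*z + O) = -18*((5/(-2))*(-23) + 4*√2) = -18*((5*(-½))*(-23) + 4*√2) = -18*(-5/2*(-23) + 4*√2) = -18*(115/2 + 4*√2) = -1035 - 72*√2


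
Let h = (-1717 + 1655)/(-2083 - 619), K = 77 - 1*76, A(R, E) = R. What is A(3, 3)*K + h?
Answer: 4084/1351 ≈ 3.0229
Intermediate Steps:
K = 1 (K = 77 - 76 = 1)
h = 31/1351 (h = -62/(-2702) = -62*(-1/2702) = 31/1351 ≈ 0.022946)
A(3, 3)*K + h = 3*1 + 31/1351 = 3 + 31/1351 = 4084/1351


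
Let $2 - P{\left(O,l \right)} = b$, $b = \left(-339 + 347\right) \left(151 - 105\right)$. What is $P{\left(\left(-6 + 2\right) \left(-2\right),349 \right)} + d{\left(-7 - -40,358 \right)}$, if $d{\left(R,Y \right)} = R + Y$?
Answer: $25$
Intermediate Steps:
$b = 368$ ($b = 8 \cdot 46 = 368$)
$P{\left(O,l \right)} = -366$ ($P{\left(O,l \right)} = 2 - 368 = -366$)
$P{\left(\left(-6 + 2\right) \left(-2\right),349 \right)} + d{\left(-7 - -40,358 \right)} = -366 + \left(\left(-7 - -40\right) + 358\right) = -366 + \left(\left(-7 + 40\right) + 358\right) = -366 + \left(33 + 358\right) = -366 + 391 = 25$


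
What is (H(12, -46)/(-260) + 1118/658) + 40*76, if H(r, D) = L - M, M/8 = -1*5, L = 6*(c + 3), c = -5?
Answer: 65044432/21385 ≈ 3041.6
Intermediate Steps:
L = -12 (L = 6*(-5 + 3) = 6*(-2) = -12)
M = -40 (M = 8*(-1*5) = 8*(-5) = -40)
H(r, D) = 28 (H(r, D) = -12 - 1*(-40) = -12 + 40 = 28)
(H(12, -46)/(-260) + 1118/658) + 40*76 = (28/(-260) + 1118/658) + 40*76 = (28*(-1/260) + 1118*(1/658)) + 3040 = (-7/65 + 559/329) + 3040 = 34032/21385 + 3040 = 65044432/21385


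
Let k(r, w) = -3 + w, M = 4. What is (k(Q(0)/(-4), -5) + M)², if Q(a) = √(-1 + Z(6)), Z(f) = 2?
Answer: 16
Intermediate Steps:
Q(a) = 1 (Q(a) = √(-1 + 2) = √1 = 1)
(k(Q(0)/(-4), -5) + M)² = ((-3 - 5) + 4)² = (-8 + 4)² = (-4)² = 16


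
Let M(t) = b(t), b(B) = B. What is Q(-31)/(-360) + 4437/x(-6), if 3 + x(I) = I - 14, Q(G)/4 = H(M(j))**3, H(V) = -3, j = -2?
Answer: -44301/230 ≈ -192.61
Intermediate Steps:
M(t) = t
Q(G) = -108 (Q(G) = 4*(-3)**3 = 4*(-27) = -108)
x(I) = -17 + I (x(I) = -3 + (I - 14) = -3 + (-14 + I) = -17 + I)
Q(-31)/(-360) + 4437/x(-6) = -108/(-360) + 4437/(-17 - 6) = -108*(-1/360) + 4437/(-23) = 3/10 + 4437*(-1/23) = 3/10 - 4437/23 = -44301/230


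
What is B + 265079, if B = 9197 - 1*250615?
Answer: 23661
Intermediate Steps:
B = -241418 (B = 9197 - 250615 = -241418)
B + 265079 = -241418 + 265079 = 23661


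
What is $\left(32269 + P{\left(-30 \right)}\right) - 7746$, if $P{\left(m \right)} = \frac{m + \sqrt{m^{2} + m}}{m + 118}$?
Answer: $\frac{1078997}{44} + \frac{\sqrt{870}}{88} \approx 24523.0$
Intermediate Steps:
$P{\left(m \right)} = \frac{m + \sqrt{m + m^{2}}}{118 + m}$
$\left(32269 + P{\left(-30 \right)}\right) - 7746 = \left(32269 + \frac{-30 + \sqrt{- 30 \left(1 - 30\right)}}{118 - 30}\right) - 7746 = \left(32269 + \frac{-30 + \sqrt{\left(-30\right) \left(-29\right)}}{88}\right) - 7746 = \left(32269 + \frac{-30 + \sqrt{870}}{88}\right) - 7746 = \left(32269 - \left(\frac{15}{44} - \frac{\sqrt{870}}{88}\right)\right) - 7746 = \left(\frac{1419821}{44} + \frac{\sqrt{870}}{88}\right) - 7746 = \frac{1078997}{44} + \frac{\sqrt{870}}{88}$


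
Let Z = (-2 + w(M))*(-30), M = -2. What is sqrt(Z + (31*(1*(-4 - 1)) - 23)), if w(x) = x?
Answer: I*sqrt(58) ≈ 7.6158*I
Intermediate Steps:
Z = 120 (Z = (-2 - 2)*(-30) = -4*(-30) = 120)
sqrt(Z + (31*(1*(-4 - 1)) - 23)) = sqrt(120 + (31*(1*(-4 - 1)) - 23)) = sqrt(120 + (31*(1*(-5)) - 23)) = sqrt(120 + (31*(-5) - 23)) = sqrt(120 + (-155 - 23)) = sqrt(120 - 178) = sqrt(-58) = I*sqrt(58)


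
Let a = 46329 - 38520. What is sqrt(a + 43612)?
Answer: sqrt(51421) ≈ 226.76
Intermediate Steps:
a = 7809
sqrt(a + 43612) = sqrt(7809 + 43612) = sqrt(51421)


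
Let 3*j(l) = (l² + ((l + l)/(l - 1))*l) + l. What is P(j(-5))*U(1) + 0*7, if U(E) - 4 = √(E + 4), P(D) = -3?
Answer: -12 - 3*√5 ≈ -18.708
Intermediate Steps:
j(l) = l/3 + l²/3 + 2*l²/(3*(-1 + l)) (j(l) = ((l² + ((l + l)/(l - 1))*l) + l)/3 = ((l² + ((2*l)/(-1 + l))*l) + l)/3 = ((l² + (2*l/(-1 + l))*l) + l)/3 = ((l² + 2*l²/(-1 + l)) + l)/3 = (l + l² + 2*l²/(-1 + l))/3 = l/3 + l²/3 + 2*l²/(3*(-1 + l)))
U(E) = 4 + √(4 + E) (U(E) = 4 + √(E + 4) = 4 + √(4 + E))
P(j(-5))*U(1) + 0*7 = -3*(4 + √(4 + 1)) + 0*7 = -3*(4 + √5) + 0 = (-12 - 3*√5) + 0 = -12 - 3*√5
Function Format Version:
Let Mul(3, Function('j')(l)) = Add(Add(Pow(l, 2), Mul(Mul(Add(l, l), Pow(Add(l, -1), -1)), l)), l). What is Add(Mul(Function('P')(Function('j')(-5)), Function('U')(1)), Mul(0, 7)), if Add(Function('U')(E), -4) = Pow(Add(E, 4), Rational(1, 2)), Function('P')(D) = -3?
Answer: Add(-12, Mul(-3, Pow(5, Rational(1, 2)))) ≈ -18.708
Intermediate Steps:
Function('j')(l) = Add(Mul(Rational(1, 3), l), Mul(Rational(1, 3), Pow(l, 2)), Mul(Rational(2, 3), Pow(l, 2), Pow(Add(-1, l), -1))) (Function('j')(l) = Mul(Rational(1, 3), Add(Add(Pow(l, 2), Mul(Mul(Add(l, l), Pow(Add(l, -1), -1)), l)), l)) = Mul(Rational(1, 3), Add(Add(Pow(l, 2), Mul(Mul(Mul(2, l), Pow(Add(-1, l), -1)), l)), l)) = Mul(Rational(1, 3), Add(Add(Pow(l, 2), Mul(Mul(2, l, Pow(Add(-1, l), -1)), l)), l)) = Mul(Rational(1, 3), Add(Add(Pow(l, 2), Mul(2, Pow(l, 2), Pow(Add(-1, l), -1))), l)) = Mul(Rational(1, 3), Add(l, Pow(l, 2), Mul(2, Pow(l, 2), Pow(Add(-1, l), -1)))) = Add(Mul(Rational(1, 3), l), Mul(Rational(1, 3), Pow(l, 2)), Mul(Rational(2, 3), Pow(l, 2), Pow(Add(-1, l), -1))))
Function('U')(E) = Add(4, Pow(Add(4, E), Rational(1, 2))) (Function('U')(E) = Add(4, Pow(Add(E, 4), Rational(1, 2))) = Add(4, Pow(Add(4, E), Rational(1, 2))))
Add(Mul(Function('P')(Function('j')(-5)), Function('U')(1)), Mul(0, 7)) = Add(Mul(-3, Add(4, Pow(Add(4, 1), Rational(1, 2)))), Mul(0, 7)) = Add(Mul(-3, Add(4, Pow(5, Rational(1, 2)))), 0) = Add(Add(-12, Mul(-3, Pow(5, Rational(1, 2)))), 0) = Add(-12, Mul(-3, Pow(5, Rational(1, 2))))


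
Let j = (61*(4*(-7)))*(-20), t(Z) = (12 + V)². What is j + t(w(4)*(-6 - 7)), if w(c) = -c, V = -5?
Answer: 34209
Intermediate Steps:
t(Z) = 49 (t(Z) = (12 - 5)² = 7² = 49)
j = 34160 (j = (61*(-28))*(-20) = -1708*(-20) = 34160)
j + t(w(4)*(-6 - 7)) = 34160 + 49 = 34209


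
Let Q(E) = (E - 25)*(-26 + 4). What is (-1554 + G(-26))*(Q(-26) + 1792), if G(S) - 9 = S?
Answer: -4577894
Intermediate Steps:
Q(E) = 550 - 22*E (Q(E) = (-25 + E)*(-22) = 550 - 22*E)
G(S) = 9 + S
(-1554 + G(-26))*(Q(-26) + 1792) = (-1554 + (9 - 26))*((550 - 22*(-26)) + 1792) = (-1554 - 17)*((550 + 572) + 1792) = -1571*(1122 + 1792) = -1571*2914 = -4577894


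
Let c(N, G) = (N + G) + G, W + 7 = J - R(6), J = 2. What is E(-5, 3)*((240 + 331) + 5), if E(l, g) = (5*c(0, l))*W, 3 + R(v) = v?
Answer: 230400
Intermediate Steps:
R(v) = -3 + v
W = -8 (W = -7 + (2 - (-3 + 6)) = -7 + (2 - 1*3) = -7 + (2 - 3) = -7 - 1 = -8)
c(N, G) = N + 2*G (c(N, G) = (G + N) + G = N + 2*G)
E(l, g) = -80*l (E(l, g) = (5*(0 + 2*l))*(-8) = (5*(2*l))*(-8) = (10*l)*(-8) = -80*l)
E(-5, 3)*((240 + 331) + 5) = (-80*(-5))*((240 + 331) + 5) = 400*(571 + 5) = 400*576 = 230400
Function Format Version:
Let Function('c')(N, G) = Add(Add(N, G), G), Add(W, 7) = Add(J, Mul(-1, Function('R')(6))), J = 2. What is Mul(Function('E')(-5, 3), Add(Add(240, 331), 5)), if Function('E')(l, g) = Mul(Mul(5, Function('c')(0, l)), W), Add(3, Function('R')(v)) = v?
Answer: 230400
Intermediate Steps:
Function('R')(v) = Add(-3, v)
W = -8 (W = Add(-7, Add(2, Mul(-1, Add(-3, 6)))) = Add(-7, Add(2, Mul(-1, 3))) = Add(-7, Add(2, -3)) = Add(-7, -1) = -8)
Function('c')(N, G) = Add(N, Mul(2, G)) (Function('c')(N, G) = Add(Add(G, N), G) = Add(N, Mul(2, G)))
Function('E')(l, g) = Mul(-80, l) (Function('E')(l, g) = Mul(Mul(5, Add(0, Mul(2, l))), -8) = Mul(Mul(5, Mul(2, l)), -8) = Mul(Mul(10, l), -8) = Mul(-80, l))
Mul(Function('E')(-5, 3), Add(Add(240, 331), 5)) = Mul(Mul(-80, -5), Add(Add(240, 331), 5)) = Mul(400, Add(571, 5)) = Mul(400, 576) = 230400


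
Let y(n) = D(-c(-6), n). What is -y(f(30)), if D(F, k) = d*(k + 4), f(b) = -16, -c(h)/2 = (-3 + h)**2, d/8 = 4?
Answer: 384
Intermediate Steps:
d = 32 (d = 8*4 = 32)
c(h) = -2*(-3 + h)**2
D(F, k) = 128 + 32*k (D(F, k) = 32*(k + 4) = 32*(4 + k) = 128 + 32*k)
y(n) = 128 + 32*n
-y(f(30)) = -(128 + 32*(-16)) = -(128 - 512) = -1*(-384) = 384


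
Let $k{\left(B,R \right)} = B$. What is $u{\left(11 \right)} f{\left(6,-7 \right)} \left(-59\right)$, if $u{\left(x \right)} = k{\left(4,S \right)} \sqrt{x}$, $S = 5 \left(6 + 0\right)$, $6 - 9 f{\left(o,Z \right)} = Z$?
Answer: $- \frac{3068 \sqrt{11}}{9} \approx -1130.6$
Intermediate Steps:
$f{\left(o,Z \right)} = \frac{2}{3} - \frac{Z}{9}$
$S = 30$ ($S = 5 \cdot 6 = 30$)
$u{\left(x \right)} = 4 \sqrt{x}$
$u{\left(11 \right)} f{\left(6,-7 \right)} \left(-59\right) = 4 \sqrt{11} \left(\frac{2}{3} - - \frac{7}{9}\right) \left(-59\right) = 4 \sqrt{11} \left(\frac{2}{3} + \frac{7}{9}\right) \left(-59\right) = 4 \sqrt{11} \cdot \frac{13}{9} \left(-59\right) = \frac{52 \sqrt{11}}{9} \left(-59\right) = - \frac{3068 \sqrt{11}}{9}$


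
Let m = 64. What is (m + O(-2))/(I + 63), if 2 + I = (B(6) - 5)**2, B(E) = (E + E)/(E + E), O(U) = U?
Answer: 62/77 ≈ 0.80519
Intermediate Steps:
B(E) = 1 (B(E) = (2*E)/((2*E)) = (2*E)*(1/(2*E)) = 1)
I = 14 (I = -2 + (1 - 5)**2 = -2 + (-4)**2 = -2 + 16 = 14)
(m + O(-2))/(I + 63) = (64 - 2)/(14 + 63) = 62/77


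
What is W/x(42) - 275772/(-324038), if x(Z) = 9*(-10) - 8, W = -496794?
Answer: 40251789957/7938931 ≈ 5070.2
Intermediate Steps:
x(Z) = -98 (x(Z) = -90 - 8 = -98)
W/x(42) - 275772/(-324038) = -496794/(-98) - 275772/(-324038) = -496794*(-1/98) - 275772*(-1/324038) = 248397/49 + 137886/162019 = 40251789957/7938931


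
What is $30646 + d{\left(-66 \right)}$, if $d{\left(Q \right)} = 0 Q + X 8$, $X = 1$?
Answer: $30654$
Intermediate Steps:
$d{\left(Q \right)} = 8$ ($d{\left(Q \right)} = 0 Q + 1 \cdot 8 = 0 + 8 = 8$)
$30646 + d{\left(-66 \right)} = 30646 + 8 = 30654$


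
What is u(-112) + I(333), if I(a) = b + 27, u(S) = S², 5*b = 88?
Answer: 62943/5 ≈ 12589.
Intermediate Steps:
b = 88/5 (b = (⅕)*88 = 88/5 ≈ 17.600)
I(a) = 223/5 (I(a) = 88/5 + 27 = 223/5)
u(-112) + I(333) = (-112)² + 223/5 = 12544 + 223/5 = 62943/5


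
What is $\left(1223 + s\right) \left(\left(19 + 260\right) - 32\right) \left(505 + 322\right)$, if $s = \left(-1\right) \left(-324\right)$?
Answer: $316004143$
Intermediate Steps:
$s = 324$
$\left(1223 + s\right) \left(\left(19 + 260\right) - 32\right) \left(505 + 322\right) = \left(1223 + 324\right) \left(\left(19 + 260\right) - 32\right) \left(505 + 322\right) = 1547 \left(279 - 32\right) 827 = 1547 \cdot 247 \cdot 827 = 1547 \cdot 204269 = 316004143$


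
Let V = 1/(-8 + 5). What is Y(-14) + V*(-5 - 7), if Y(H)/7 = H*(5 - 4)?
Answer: -94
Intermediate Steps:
V = -⅓ (V = 1/(-3) = -⅓ ≈ -0.33333)
Y(H) = 7*H (Y(H) = 7*(H*(5 - 4)) = 7*(H*1) = 7*H)
Y(-14) + V*(-5 - 7) = 7*(-14) - (-5 - 7)/3 = -98 - ⅓*(-12) = -98 + 4 = -94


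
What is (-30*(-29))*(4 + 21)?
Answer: 21750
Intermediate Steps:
(-30*(-29))*(4 + 21) = 870*25 = 21750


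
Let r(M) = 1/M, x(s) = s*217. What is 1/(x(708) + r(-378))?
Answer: 378/58074407 ≈ 6.5089e-6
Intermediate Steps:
x(s) = 217*s
1/(x(708) + r(-378)) = 1/(217*708 + 1/(-378)) = 1/(153636 - 1/378) = 1/(58074407/378) = 378/58074407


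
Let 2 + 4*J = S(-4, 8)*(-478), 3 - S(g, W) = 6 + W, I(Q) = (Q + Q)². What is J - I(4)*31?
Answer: -670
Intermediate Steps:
I(Q) = 4*Q² (I(Q) = (2*Q)² = 4*Q²)
S(g, W) = -3 - W (S(g, W) = 3 - (6 + W) = 3 + (-6 - W) = -3 - W)
J = 1314 (J = -½ + ((-3 - 1*8)*(-478))/4 = -½ + ((-3 - 8)*(-478))/4 = -½ + (-11*(-478))/4 = -½ + (¼)*5258 = -½ + 2629/2 = 1314)
J - I(4)*31 = 1314 - 4*4²*31 = 1314 - 4*16*31 = 1314 - 64*31 = 1314 - 1*1984 = 1314 - 1984 = -670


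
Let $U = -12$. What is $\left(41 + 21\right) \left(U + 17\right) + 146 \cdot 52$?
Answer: $7902$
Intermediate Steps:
$\left(41 + 21\right) \left(U + 17\right) + 146 \cdot 52 = \left(41 + 21\right) \left(-12 + 17\right) + 146 \cdot 52 = 62 \cdot 5 + 7592 = 310 + 7592 = 7902$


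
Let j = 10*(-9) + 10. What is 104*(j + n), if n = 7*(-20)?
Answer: -22880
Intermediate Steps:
j = -80 (j = -90 + 10 = -80)
n = -140
104*(j + n) = 104*(-80 - 140) = 104*(-220) = -22880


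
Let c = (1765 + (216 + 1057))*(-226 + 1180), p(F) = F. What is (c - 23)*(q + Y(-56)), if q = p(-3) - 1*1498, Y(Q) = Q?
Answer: -4512542553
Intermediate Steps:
c = 2898252 (c = (1765 + 1273)*954 = 3038*954 = 2898252)
q = -1501 (q = -3 - 1*1498 = -3 - 1498 = -1501)
(c - 23)*(q + Y(-56)) = (2898252 - 23)*(-1501 - 56) = 2898229*(-1557) = -4512542553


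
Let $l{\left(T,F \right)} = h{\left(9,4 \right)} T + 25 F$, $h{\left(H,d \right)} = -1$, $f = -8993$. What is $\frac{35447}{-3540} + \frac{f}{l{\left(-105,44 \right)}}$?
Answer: $- \frac{14909771}{853140} \approx -17.476$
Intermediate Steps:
$l{\left(T,F \right)} = - T + 25 F$
$\frac{35447}{-3540} + \frac{f}{l{\left(-105,44 \right)}} = \frac{35447}{-3540} - \frac{8993}{\left(-1\right) \left(-105\right) + 25 \cdot 44} = 35447 \left(- \frac{1}{3540}\right) - \frac{8993}{105 + 1100} = - \frac{35447}{3540} - \frac{8993}{1205} = - \frac{14909771}{853140}$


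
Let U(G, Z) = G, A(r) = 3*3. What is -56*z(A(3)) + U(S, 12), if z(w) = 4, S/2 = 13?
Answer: -198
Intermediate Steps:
A(r) = 9
S = 26 (S = 2*13 = 26)
-56*z(A(3)) + U(S, 12) = -56*4 + 26 = -224 + 26 = -198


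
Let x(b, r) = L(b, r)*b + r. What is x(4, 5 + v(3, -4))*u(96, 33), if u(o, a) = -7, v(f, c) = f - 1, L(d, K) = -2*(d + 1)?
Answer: 231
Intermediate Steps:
L(d, K) = -2 - 2*d (L(d, K) = -2*(1 + d) = -2 - 2*d)
v(f, c) = -1 + f
x(b, r) = r + b*(-2 - 2*b) (x(b, r) = (-2 - 2*b)*b + r = b*(-2 - 2*b) + r = r + b*(-2 - 2*b))
x(4, 5 + v(3, -4))*u(96, 33) = ((5 + (-1 + 3)) - 2*4*(1 + 4))*(-7) = ((5 + 2) - 2*4*5)*(-7) = (7 - 40)*(-7) = -33*(-7) = 231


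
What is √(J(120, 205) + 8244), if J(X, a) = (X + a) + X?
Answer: √8689 ≈ 93.215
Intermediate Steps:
J(X, a) = a + 2*X
√(J(120, 205) + 8244) = √((205 + 2*120) + 8244) = √((205 + 240) + 8244) = √(445 + 8244) = √8689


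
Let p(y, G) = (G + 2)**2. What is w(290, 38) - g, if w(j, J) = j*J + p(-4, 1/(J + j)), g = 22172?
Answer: -1199345119/107584 ≈ -11148.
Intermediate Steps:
p(y, G) = (2 + G)**2
w(j, J) = (2 + 1/(J + j))**2 + J*j (w(j, J) = j*J + (2 + 1/(J + j))**2 = J*j + (2 + 1/(J + j))**2 = (2 + 1/(J + j))**2 + J*j)
w(290, 38) - g = (38*290 + (1 + 2*38 + 2*290)**2/(38 + 290)**2) - 1*22172 = (11020 + (1 + 76 + 580)**2/328**2) - 22172 = (11020 + (1/107584)*657**2) - 22172 = (11020 + (1/107584)*431649) - 22172 = (11020 + 431649/107584) - 22172 = 1186007329/107584 - 22172 = -1199345119/107584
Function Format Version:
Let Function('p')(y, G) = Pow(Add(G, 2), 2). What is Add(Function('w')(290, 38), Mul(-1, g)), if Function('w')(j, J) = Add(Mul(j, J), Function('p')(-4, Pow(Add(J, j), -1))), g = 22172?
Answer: Rational(-1199345119, 107584) ≈ -11148.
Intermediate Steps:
Function('p')(y, G) = Pow(Add(2, G), 2)
Function('w')(j, J) = Add(Pow(Add(2, Pow(Add(J, j), -1)), 2), Mul(J, j)) (Function('w')(j, J) = Add(Mul(j, J), Pow(Add(2, Pow(Add(J, j), -1)), 2)) = Add(Mul(J, j), Pow(Add(2, Pow(Add(J, j), -1)), 2)) = Add(Pow(Add(2, Pow(Add(J, j), -1)), 2), Mul(J, j)))
Add(Function('w')(290, 38), Mul(-1, g)) = Add(Add(Mul(38, 290), Mul(Pow(Add(38, 290), -2), Pow(Add(1, Mul(2, 38), Mul(2, 290)), 2))), Mul(-1, 22172)) = Add(Add(11020, Mul(Pow(328, -2), Pow(Add(1, 76, 580), 2))), -22172) = Add(Add(11020, Mul(Rational(1, 107584), Pow(657, 2))), -22172) = Add(Add(11020, Mul(Rational(1, 107584), 431649)), -22172) = Add(Add(11020, Rational(431649, 107584)), -22172) = Add(Rational(1186007329, 107584), -22172) = Rational(-1199345119, 107584)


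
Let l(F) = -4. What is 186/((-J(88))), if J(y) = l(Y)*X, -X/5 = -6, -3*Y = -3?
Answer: 31/20 ≈ 1.5500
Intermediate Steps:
Y = 1 (Y = -1/3*(-3) = 1)
X = 30 (X = -5*(-6) = 30)
J(y) = -120 (J(y) = -4*30 = -120)
186/((-J(88))) = 186/((-1*(-120))) = 186/120 = 186*(1/120) = 31/20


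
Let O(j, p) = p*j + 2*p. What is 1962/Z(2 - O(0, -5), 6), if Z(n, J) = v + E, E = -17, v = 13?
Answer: -981/2 ≈ -490.50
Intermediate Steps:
O(j, p) = 2*p + j*p (O(j, p) = j*p + 2*p = 2*p + j*p)
Z(n, J) = -4 (Z(n, J) = 13 - 17 = -4)
1962/Z(2 - O(0, -5), 6) = 1962/(-4) = 1962*(-¼) = -981/2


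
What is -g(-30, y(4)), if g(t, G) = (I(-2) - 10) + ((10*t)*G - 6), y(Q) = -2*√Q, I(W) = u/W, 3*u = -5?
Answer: -7109/6 ≈ -1184.8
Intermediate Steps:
u = -5/3 (u = (⅓)*(-5) = -5/3 ≈ -1.6667)
I(W) = -5/(3*W)
g(t, G) = -91/6 + 10*G*t (g(t, G) = (-5/3/(-2) - 10) + ((10*t)*G - 6) = (-5/3*(-½) - 10) + (10*G*t - 6) = (⅚ - 10) + (-6 + 10*G*t) = -55/6 + (-6 + 10*G*t) = -91/6 + 10*G*t)
-g(-30, y(4)) = -(-91/6 + 10*(-2*√4)*(-30)) = -(-91/6 + 10*(-2*2)*(-30)) = -(-91/6 + 10*(-4)*(-30)) = -(-91/6 + 1200) = -1*7109/6 = -7109/6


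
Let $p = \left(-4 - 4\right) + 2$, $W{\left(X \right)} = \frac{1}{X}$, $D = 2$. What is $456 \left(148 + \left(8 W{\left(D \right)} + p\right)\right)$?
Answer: $66576$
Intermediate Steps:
$p = -6$ ($p = -8 + 2 = -6$)
$456 \left(148 + \left(8 W{\left(D \right)} + p\right)\right) = 456 \left(148 - \left(6 - \frac{8}{2}\right)\right) = 456 \left(148 + \left(8 \cdot \frac{1}{2} - 6\right)\right) = 456 \left(148 + \left(4 - 6\right)\right) = 456 \left(148 - 2\right) = 456 \cdot 146 = 66576$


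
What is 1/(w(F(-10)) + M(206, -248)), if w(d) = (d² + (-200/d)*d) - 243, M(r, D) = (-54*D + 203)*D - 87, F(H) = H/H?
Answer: -1/3372089 ≈ -2.9655e-7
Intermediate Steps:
F(H) = 1
M(r, D) = -87 + D*(203 - 54*D) (M(r, D) = (203 - 54*D)*D - 87 = D*(203 - 54*D) - 87 = -87 + D*(203 - 54*D))
w(d) = -443 + d² (w(d) = (d² - 200) - 243 = (-200 + d²) - 243 = -443 + d²)
1/(w(F(-10)) + M(206, -248)) = 1/((-443 + 1²) + (-87 - 54*(-248)² + 203*(-248))) = 1/((-443 + 1) + (-87 - 54*61504 - 50344)) = 1/(-442 + (-87 - 3321216 - 50344)) = 1/(-442 - 3371647) = 1/(-3372089) = -1/3372089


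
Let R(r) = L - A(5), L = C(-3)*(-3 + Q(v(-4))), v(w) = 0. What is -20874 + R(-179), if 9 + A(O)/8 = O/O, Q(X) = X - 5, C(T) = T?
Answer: -20786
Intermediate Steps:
Q(X) = -5 + X
A(O) = -64 (A(O) = -72 + 8*(O/O) = -72 + 8*1 = -72 + 8 = -64)
L = 24 (L = -3*(-3 + (-5 + 0)) = -3*(-3 - 5) = -3*(-8) = 24)
R(r) = 88 (R(r) = 24 - 1*(-64) = 24 + 64 = 88)
-20874 + R(-179) = -20874 + 88 = -20786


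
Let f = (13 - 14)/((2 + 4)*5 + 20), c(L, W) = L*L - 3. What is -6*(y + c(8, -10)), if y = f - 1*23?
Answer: -5697/25 ≈ -227.88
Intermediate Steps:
c(L, W) = -3 + L² (c(L, W) = L² - 3 = -3 + L²)
f = -1/50 (f = -1/(6*5 + 20) = -1/(30 + 20) = -1/50 ≈ -0.020000)
y = -1151/50 (y = -1/50 - 1*23 = -1/50 - 23 = -1151/50 ≈ -23.020)
-6*(y + c(8, -10)) = -6*(-1151/50 + (-3 + 8²)) = -6*(-1151/50 + (-3 + 64)) = -6*(-1151/50 + 61) = -6*1899/50 = -5697/25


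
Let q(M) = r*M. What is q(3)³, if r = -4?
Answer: -1728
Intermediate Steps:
q(M) = -4*M
q(3)³ = (-4*3)³ = (-12)³ = -1728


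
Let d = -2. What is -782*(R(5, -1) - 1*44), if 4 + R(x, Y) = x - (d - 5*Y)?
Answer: 35972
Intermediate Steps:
R(x, Y) = -2 + x + 5*Y (R(x, Y) = -4 + (x - (-2 - 5*Y)) = -4 + (x + (2 + 5*Y)) = -4 + (2 + x + 5*Y) = -2 + x + 5*Y)
-782*(R(5, -1) - 1*44) = -782*((-2 + 5 + 5*(-1)) - 1*44) = -782*((-2 + 5 - 5) - 44) = -782*(-2 - 44) = -782*(-46) = 35972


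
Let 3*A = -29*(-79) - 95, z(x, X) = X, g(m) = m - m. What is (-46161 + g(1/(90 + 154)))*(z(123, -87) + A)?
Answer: -29773845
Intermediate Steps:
g(m) = 0
A = 732 (A = (-29*(-79) - 95)/3 = (2291 - 95)/3 = (⅓)*2196 = 732)
(-46161 + g(1/(90 + 154)))*(z(123, -87) + A) = (-46161 + 0)*(-87 + 732) = -46161*645 = -29773845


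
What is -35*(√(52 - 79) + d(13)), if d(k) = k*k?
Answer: -5915 - 105*I*√3 ≈ -5915.0 - 181.87*I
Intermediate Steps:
d(k) = k²
-35*(√(52 - 79) + d(13)) = -35*(√(52 - 79) + 13²) = -35*(√(-27) + 169) = -35*(3*I*√3 + 169) = -35*(169 + 3*I*√3) = -5915 - 105*I*√3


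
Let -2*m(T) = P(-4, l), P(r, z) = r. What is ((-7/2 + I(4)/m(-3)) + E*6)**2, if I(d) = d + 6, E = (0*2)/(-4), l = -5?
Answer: 9/4 ≈ 2.2500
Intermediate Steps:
E = 0 (E = 0*(-1/4) = 0)
I(d) = 6 + d
m(T) = 2 (m(T) = -1/2*(-4) = 2)
((-7/2 + I(4)/m(-3)) + E*6)**2 = ((-7/2 + (6 + 4)/2) + 0*6)**2 = ((-7*1/2 + 10*(1/2)) + 0)**2 = ((-7/2 + 5) + 0)**2 = (3/2 + 0)**2 = (3/2)**2 = 9/4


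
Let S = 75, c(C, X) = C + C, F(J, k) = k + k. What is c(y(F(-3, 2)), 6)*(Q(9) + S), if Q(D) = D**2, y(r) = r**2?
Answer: 4992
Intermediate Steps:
F(J, k) = 2*k
c(C, X) = 2*C
c(y(F(-3, 2)), 6)*(Q(9) + S) = (2*(2*2)**2)*(9**2 + 75) = (2*4**2)*(81 + 75) = (2*16)*156 = 32*156 = 4992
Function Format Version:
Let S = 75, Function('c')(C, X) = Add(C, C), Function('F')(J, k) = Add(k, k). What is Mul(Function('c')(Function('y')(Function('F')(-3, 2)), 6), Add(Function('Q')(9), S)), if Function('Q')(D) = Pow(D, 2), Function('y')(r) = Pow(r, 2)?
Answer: 4992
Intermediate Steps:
Function('F')(J, k) = Mul(2, k)
Function('c')(C, X) = Mul(2, C)
Mul(Function('c')(Function('y')(Function('F')(-3, 2)), 6), Add(Function('Q')(9), S)) = Mul(Mul(2, Pow(Mul(2, 2), 2)), Add(Pow(9, 2), 75)) = Mul(Mul(2, Pow(4, 2)), Add(81, 75)) = Mul(Mul(2, 16), 156) = Mul(32, 156) = 4992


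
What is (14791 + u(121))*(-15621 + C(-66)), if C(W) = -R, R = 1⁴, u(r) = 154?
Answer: -233470790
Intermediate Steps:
R = 1
C(W) = -1 (C(W) = -1*1 = -1)
(14791 + u(121))*(-15621 + C(-66)) = (14791 + 154)*(-15621 - 1) = 14945*(-15622) = -233470790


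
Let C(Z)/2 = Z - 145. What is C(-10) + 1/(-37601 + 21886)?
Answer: -4871651/15715 ≈ -310.00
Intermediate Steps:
C(Z) = -290 + 2*Z (C(Z) = 2*(Z - 145) = 2*(-145 + Z) = -290 + 2*Z)
C(-10) + 1/(-37601 + 21886) = (-290 + 2*(-10)) + 1/(-37601 + 21886) = (-290 - 20) + 1/(-15715) = -310 - 1/15715 = -4871651/15715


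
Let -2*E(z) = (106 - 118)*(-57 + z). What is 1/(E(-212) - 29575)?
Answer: -1/31189 ≈ -3.2063e-5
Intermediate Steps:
E(z) = -342 + 6*z (E(z) = -(106 - 118)*(-57 + z)/2 = -(-6)*(-57 + z) = -(684 - 12*z)/2 = -342 + 6*z)
1/(E(-212) - 29575) = 1/((-342 + 6*(-212)) - 29575) = 1/((-342 - 1272) - 29575) = 1/(-1614 - 29575) = 1/(-31189) = -1/31189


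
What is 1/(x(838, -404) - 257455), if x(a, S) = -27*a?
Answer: -1/280081 ≈ -3.5704e-6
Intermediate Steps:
1/(x(838, -404) - 257455) = 1/(-27*838 - 257455) = 1/(-22626 - 257455) = 1/(-280081) = -1/280081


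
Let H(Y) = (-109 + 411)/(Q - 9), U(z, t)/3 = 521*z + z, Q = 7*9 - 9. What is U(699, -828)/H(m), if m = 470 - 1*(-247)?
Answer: 24629265/151 ≈ 1.6311e+5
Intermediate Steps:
Q = 54 (Q = 63 - 9 = 54)
U(z, t) = 1566*z (U(z, t) = 3*(521*z + z) = 3*(522*z) = 1566*z)
m = 717 (m = 470 + 247 = 717)
H(Y) = 302/45 (H(Y) = (-109 + 411)/(54 - 9) = 302/45)
U(699, -828)/H(m) = (1566*699)/(302/45) = 1094634*(45/302) = 24629265/151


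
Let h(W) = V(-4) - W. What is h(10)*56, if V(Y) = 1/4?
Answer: -546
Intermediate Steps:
V(Y) = ¼
h(W) = ¼ - W
h(10)*56 = (¼ - 1*10)*56 = (¼ - 10)*56 = -39/4*56 = -546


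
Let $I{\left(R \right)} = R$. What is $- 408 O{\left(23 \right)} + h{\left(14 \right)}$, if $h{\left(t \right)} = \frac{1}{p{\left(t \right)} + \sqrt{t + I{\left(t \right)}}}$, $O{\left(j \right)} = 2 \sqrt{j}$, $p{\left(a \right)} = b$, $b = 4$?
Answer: $- \frac{1}{3} - 816 \sqrt{23} + \frac{\sqrt{7}}{6} \approx -3913.3$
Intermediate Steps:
$p{\left(a \right)} = 4$
$h{\left(t \right)} = \frac{1}{4 + \sqrt{2} \sqrt{t}}$ ($h{\left(t \right)} = \frac{1}{4 + \sqrt{t + t}} = \frac{1}{4 + \sqrt{2 t}} = \frac{1}{4 + \sqrt{2} \sqrt{t}}$)
$- 408 O{\left(23 \right)} + h{\left(14 \right)} = - 408 \cdot 2 \sqrt{23} + \frac{1}{4 + \sqrt{2} \sqrt{14}} = - 816 \sqrt{23} + \frac{1}{4 + 2 \sqrt{7}} = \frac{1}{4 + 2 \sqrt{7}} - 816 \sqrt{23}$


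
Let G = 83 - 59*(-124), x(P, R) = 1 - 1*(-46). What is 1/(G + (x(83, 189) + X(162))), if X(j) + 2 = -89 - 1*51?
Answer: 1/7304 ≈ 0.00013691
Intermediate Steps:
X(j) = -142 (X(j) = -2 + (-89 - 1*51) = -2 + (-89 - 51) = -2 - 140 = -142)
x(P, R) = 47 (x(P, R) = 1 + 46 = 47)
G = 7399 (G = 83 + 7316 = 7399)
1/(G + (x(83, 189) + X(162))) = 1/(7399 + (47 - 142)) = 1/(7399 - 95) = 1/7304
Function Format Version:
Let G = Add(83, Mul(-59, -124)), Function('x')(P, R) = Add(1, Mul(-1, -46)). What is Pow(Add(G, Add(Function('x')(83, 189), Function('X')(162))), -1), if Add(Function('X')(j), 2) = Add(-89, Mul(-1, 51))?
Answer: Rational(1, 7304) ≈ 0.00013691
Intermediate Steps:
Function('X')(j) = -142 (Function('X')(j) = Add(-2, Add(-89, Mul(-1, 51))) = Add(-2, Add(-89, -51)) = Add(-2, -140) = -142)
Function('x')(P, R) = 47 (Function('x')(P, R) = Add(1, 46) = 47)
G = 7399 (G = Add(83, 7316) = 7399)
Pow(Add(G, Add(Function('x')(83, 189), Function('X')(162))), -1) = Pow(Add(7399, Add(47, -142)), -1) = Pow(Add(7399, -95), -1) = Pow(7304, -1) = Rational(1, 7304)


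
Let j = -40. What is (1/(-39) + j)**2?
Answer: 2436721/1521 ≈ 1602.1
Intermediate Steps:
(1/(-39) + j)**2 = (1/(-39) - 40)**2 = (-1/39 - 40)**2 = (-1561/39)**2 = 2436721/1521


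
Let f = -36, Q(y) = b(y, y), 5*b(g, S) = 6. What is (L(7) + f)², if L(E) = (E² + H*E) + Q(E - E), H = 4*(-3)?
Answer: 121801/25 ≈ 4872.0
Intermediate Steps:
b(g, S) = 6/5 (b(g, S) = (⅕)*6 = 6/5)
Q(y) = 6/5
H = -12
L(E) = 6/5 + E² - 12*E (L(E) = (E² - 12*E) + 6/5 = 6/5 + E² - 12*E)
(L(7) + f)² = ((6/5 + 7² - 12*7) - 36)² = ((6/5 + 49 - 84) - 36)² = (-169/5 - 36)² = (-349/5)² = 121801/25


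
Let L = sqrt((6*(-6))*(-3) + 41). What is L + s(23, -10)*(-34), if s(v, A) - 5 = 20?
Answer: -850 + sqrt(149) ≈ -837.79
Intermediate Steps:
s(v, A) = 25 (s(v, A) = 5 + 20 = 25)
L = sqrt(149) (L = sqrt(-36*(-3) + 41) = sqrt(108 + 41) = sqrt(149) ≈ 12.207)
L + s(23, -10)*(-34) = sqrt(149) + 25*(-34) = sqrt(149) - 850 = -850 + sqrt(149)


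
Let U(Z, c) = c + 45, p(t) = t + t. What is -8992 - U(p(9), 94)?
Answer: -9131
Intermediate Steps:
p(t) = 2*t
U(Z, c) = 45 + c
-8992 - U(p(9), 94) = -8992 - (45 + 94) = -8992 - 1*139 = -8992 - 139 = -9131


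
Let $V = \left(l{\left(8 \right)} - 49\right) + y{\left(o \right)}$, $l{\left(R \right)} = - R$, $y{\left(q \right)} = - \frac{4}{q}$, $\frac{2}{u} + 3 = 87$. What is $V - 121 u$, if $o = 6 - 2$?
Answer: $- \frac{2557}{42} \approx -60.881$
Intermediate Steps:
$u = \frac{1}{42}$ ($u = \frac{2}{-3 + 87} = \frac{2}{84} = 2 \cdot \frac{1}{84} = \frac{1}{42} \approx 0.02381$)
$o = 4$ ($o = 6 - 2 = 4$)
$V = -58$ ($V = \left(\left(-1\right) 8 - 49\right) - \frac{4}{4} = \left(-8 - 49\right) - 1 = -57 - 1 = -58$)
$V - 121 u = -58 - \frac{121}{42} = - \frac{2557}{42}$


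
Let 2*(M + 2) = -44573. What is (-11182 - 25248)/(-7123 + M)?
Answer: 72860/58823 ≈ 1.2386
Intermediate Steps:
M = -44577/2 (M = -2 + (1/2)*(-44573) = -2 - 44573/2 = -44577/2 ≈ -22289.)
(-11182 - 25248)/(-7123 + M) = (-11182 - 25248)/(-7123 - 44577/2) = -36430/(-58823/2) = -36430*(-2/58823) = 72860/58823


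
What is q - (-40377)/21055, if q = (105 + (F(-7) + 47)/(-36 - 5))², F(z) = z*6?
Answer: 389374823737/35393455 ≈ 11001.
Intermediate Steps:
F(z) = 6*z
q = 18490000/1681 (q = (105 + (6*(-7) + 47)/(-36 - 5))² = (105 + (-42 + 47)/(-41))² = (105 + 5*(-1/41))² = (105 - 5/41)² = (4300/41)² = 18490000/1681 ≈ 10999.)
q - (-40377)/21055 = 18490000/1681 - (-40377)/21055 = 18490000/1681 - 1*(-40377/21055) = 18490000/1681 + 40377/21055 = 389374823737/35393455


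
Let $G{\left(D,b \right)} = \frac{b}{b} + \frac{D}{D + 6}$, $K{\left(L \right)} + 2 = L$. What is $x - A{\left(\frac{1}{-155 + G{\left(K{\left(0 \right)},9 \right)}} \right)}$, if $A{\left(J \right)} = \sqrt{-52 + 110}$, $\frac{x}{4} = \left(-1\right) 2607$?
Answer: $-10428 - \sqrt{58} \approx -10436.0$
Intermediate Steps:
$K{\left(L \right)} = -2 + L$
$x = -10428$ ($x = 4 \left(\left(-1\right) 2607\right) = 4 \left(-2607\right) = -10428$)
$G{\left(D,b \right)} = 1 + \frac{D}{6 + D}$
$A{\left(J \right)} = \sqrt{58}$
$x - A{\left(\frac{1}{-155 + G{\left(K{\left(0 \right)},9 \right)}} \right)} = -10428 - \sqrt{58}$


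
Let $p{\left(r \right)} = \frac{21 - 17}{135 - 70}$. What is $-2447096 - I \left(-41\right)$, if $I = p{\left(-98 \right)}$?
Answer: $- \frac{159061076}{65} \approx -2.4471 \cdot 10^{6}$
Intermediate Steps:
$p{\left(r \right)} = \frac{4}{65}$
$I = \frac{4}{65} \approx 0.061538$
$-2447096 - I \left(-41\right) = -2447096 - \frac{4}{65} \left(-41\right) = -2447096 - - \frac{164}{65} = -2447096 + \frac{164}{65} = - \frac{159061076}{65}$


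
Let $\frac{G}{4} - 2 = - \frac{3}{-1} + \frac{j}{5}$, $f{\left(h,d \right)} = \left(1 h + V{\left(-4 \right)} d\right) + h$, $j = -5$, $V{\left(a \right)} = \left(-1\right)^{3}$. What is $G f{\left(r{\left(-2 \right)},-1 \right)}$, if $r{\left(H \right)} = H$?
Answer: $-48$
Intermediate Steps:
$V{\left(a \right)} = -1$
$f{\left(h,d \right)} = - d + 2 h$ ($f{\left(h,d \right)} = \left(1 h - d\right) + h = \left(h - d\right) + h = - d + 2 h$)
$G = 16$ ($G = 8 + 4 \left(- \frac{3}{-1} - \frac{5}{5}\right) = 8 + 4 \left(\left(-3\right) \left(-1\right) - 1\right) = 8 + 4 \left(3 - 1\right) = 8 + 4 \cdot 2 = 8 + 8 = 16$)
$G f{\left(r{\left(-2 \right)},-1 \right)} = 16 \left(\left(-1\right) \left(-1\right) + 2 \left(-2\right)\right) = 16 \left(1 - 4\right) = 16 \left(-3\right) = -48$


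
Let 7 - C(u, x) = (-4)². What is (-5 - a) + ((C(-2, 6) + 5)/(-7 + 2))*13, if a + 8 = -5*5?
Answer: 192/5 ≈ 38.400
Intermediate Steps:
a = -33 (a = -8 - 5*5 = -8 - 25 = -33)
C(u, x) = -9 (C(u, x) = 7 - 1*(-4)² = 7 - 1*16 = 7 - 16 = -9)
(-5 - a) + ((C(-2, 6) + 5)/(-7 + 2))*13 = (-5 - 1*(-33)) + ((-9 + 5)/(-7 + 2))*13 = (-5 + 33) - 4/(-5)*13 = 28 - 4*(-⅕)*13 = 28 + (⅘)*13 = 28 + 52/5 = 192/5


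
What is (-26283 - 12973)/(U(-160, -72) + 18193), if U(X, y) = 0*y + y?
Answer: -39256/18121 ≈ -2.1663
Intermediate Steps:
U(X, y) = y (U(X, y) = 0 + y = y)
(-26283 - 12973)/(U(-160, -72) + 18193) = (-26283 - 12973)/(-72 + 18193) = -39256/18121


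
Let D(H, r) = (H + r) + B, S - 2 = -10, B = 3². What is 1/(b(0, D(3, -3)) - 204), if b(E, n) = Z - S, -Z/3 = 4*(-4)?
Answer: -1/148 ≈ -0.0067568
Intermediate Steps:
B = 9
Z = 48 (Z = -12*(-4) = -3*(-16) = 48)
S = -8 (S = 2 - 10 = -8)
D(H, r) = 9 + H + r (D(H, r) = (H + r) + 9 = 9 + H + r)
b(E, n) = 56 (b(E, n) = 48 - 1*(-8) = 48 + 8 = 56)
1/(b(0, D(3, -3)) - 204) = 1/(56 - 204) = 1/(-148) = -1/148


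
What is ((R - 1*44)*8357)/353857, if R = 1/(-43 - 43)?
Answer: -31631245/30431702 ≈ -1.0394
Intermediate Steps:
R = -1/86 (R = 1/(-86) = -1/86 ≈ -0.011628)
((R - 1*44)*8357)/353857 = ((-1/86 - 1*44)*8357)/353857 = ((-1/86 - 44)*8357)*(1/353857) = -3785/86*8357*(1/353857) = -31631245/86*1/353857 = -31631245/30431702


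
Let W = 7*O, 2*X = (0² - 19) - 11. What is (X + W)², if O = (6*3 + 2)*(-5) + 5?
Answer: 462400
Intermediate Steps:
O = -95 (O = (18 + 2)*(-5) + 5 = 20*(-5) + 5 = -100 + 5 = -95)
X = -15 (X = ((0² - 19) - 11)/2 = ((0 - 19) - 11)/2 = (-19 - 11)/2 = (½)*(-30) = -15)
W = -665 (W = 7*(-95) = -665)
(X + W)² = (-15 - 665)² = (-680)² = 462400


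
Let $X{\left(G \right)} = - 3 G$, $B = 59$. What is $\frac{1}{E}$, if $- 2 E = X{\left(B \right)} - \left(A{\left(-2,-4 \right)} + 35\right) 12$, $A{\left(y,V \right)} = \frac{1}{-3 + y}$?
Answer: $\frac{10}{2973} \approx 0.0033636$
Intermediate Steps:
$E = \frac{2973}{10}$ ($E = - \frac{\left(-3\right) 59 - \left(\frac{1}{-3 - 2} + 35\right) 12}{2} = - \frac{-177 - \left(\frac{1}{-5} + 35\right) 12}{2} = - \frac{-177 - \left(- \frac{1}{5} + 35\right) 12}{2} = - \frac{-177 - \frac{174}{5} \cdot 12}{2} = - \frac{-177 - \frac{2088}{5}}{2} = \left(- \frac{1}{2}\right) \left(- \frac{2973}{5}\right) = \frac{2973}{10} \approx 297.3$)
$\frac{1}{E} = \frac{1}{\frac{2973}{10}} = \frac{10}{2973}$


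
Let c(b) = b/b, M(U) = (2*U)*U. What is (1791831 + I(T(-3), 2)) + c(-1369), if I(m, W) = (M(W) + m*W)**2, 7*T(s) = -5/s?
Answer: 790229596/441 ≈ 1.7919e+6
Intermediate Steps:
T(s) = -5/(7*s) (T(s) = (-5/s)/7 = -5/(7*s))
M(U) = 2*U**2
c(b) = 1
I(m, W) = (2*W**2 + W*m)**2 (I(m, W) = (2*W**2 + m*W)**2 = (2*W**2 + W*m)**2)
(1791831 + I(T(-3), 2)) + c(-1369) = (1791831 + 2**2*(-5/7/(-3) + 2*2)**2) + 1 = (1791831 + 4*(-5/7*(-1/3) + 4)**2) + 1 = (1791831 + 4*(5/21 + 4)**2) + 1 = (1791831 + 4*(89/21)**2) + 1 = (1791831 + 4*(7921/441)) + 1 = (1791831 + 31684/441) + 1 = 790229155/441 + 1 = 790229596/441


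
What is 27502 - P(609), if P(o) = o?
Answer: 26893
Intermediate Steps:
27502 - P(609) = 27502 - 1*609 = 27502 - 609 = 26893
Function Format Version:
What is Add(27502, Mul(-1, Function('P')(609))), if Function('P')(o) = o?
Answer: 26893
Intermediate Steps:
Add(27502, Mul(-1, Function('P')(609))) = Add(27502, Mul(-1, 609)) = Add(27502, -609) = 26893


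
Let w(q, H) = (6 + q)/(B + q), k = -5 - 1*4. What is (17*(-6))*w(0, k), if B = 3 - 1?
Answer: -306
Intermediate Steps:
k = -9 (k = -5 - 4 = -9)
B = 2
w(q, H) = (6 + q)/(2 + q)
(17*(-6))*w(0, k) = (17*(-6))*((6 + 0)/(2 + 0)) = -102*6/2 = -51*6 = -102*3 = -306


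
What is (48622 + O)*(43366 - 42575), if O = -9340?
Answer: 31072062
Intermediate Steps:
(48622 + O)*(43366 - 42575) = (48622 - 9340)*(43366 - 42575) = 39282*791 = 31072062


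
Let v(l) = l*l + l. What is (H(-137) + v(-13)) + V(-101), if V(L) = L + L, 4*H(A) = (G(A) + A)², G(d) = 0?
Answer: 18585/4 ≈ 4646.3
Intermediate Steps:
v(l) = l + l² (v(l) = l² + l = l + l²)
H(A) = A²/4 (H(A) = (0 + A)²/4 = A²/4)
V(L) = 2*L
(H(-137) + v(-13)) + V(-101) = ((¼)*(-137)² - 13*(1 - 13)) + 2*(-101) = ((¼)*18769 - 13*(-12)) - 202 = (18769/4 + 156) - 202 = 19393/4 - 202 = 18585/4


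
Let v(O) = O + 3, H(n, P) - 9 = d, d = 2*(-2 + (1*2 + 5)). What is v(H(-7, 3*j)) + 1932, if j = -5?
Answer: 1954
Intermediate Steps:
d = 10 (d = 2*(-2 + (2 + 5)) = 2*(-2 + 7) = 2*5 = 10)
H(n, P) = 19 (H(n, P) = 9 + 10 = 19)
v(O) = 3 + O
v(H(-7, 3*j)) + 1932 = (3 + 19) + 1932 = 22 + 1932 = 1954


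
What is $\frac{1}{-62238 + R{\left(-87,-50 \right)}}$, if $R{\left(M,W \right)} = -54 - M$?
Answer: $- \frac{1}{62205} \approx -1.6076 \cdot 10^{-5}$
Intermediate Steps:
$\frac{1}{-62238 + R{\left(-87,-50 \right)}} = \frac{1}{-62238 - -33} = \frac{1}{-62238 + \left(-54 + 87\right)} = \frac{1}{-62238 + 33} = \frac{1}{-62205} = - \frac{1}{62205}$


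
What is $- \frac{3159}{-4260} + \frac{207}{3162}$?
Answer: $\frac{603921}{748340} \approx 0.80701$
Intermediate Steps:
$- \frac{3159}{-4260} + \frac{207}{3162} = \left(-3159\right) \left(- \frac{1}{4260}\right) + 207 \cdot \frac{1}{3162} = \frac{1053}{1420} + \frac{69}{1054} = \frac{603921}{748340}$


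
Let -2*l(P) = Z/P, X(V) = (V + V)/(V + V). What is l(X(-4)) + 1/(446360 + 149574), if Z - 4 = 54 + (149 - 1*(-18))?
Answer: -33521287/297967 ≈ -112.50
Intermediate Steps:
X(V) = 1 (X(V) = (2*V)/((2*V)) = (2*V)*(1/(2*V)) = 1)
Z = 225 (Z = 4 + (54 + (149 - 1*(-18))) = 4 + (54 + (149 + 18)) = 4 + (54 + 167) = 4 + 221 = 225)
l(P) = -225/(2*P)
l(X(-4)) + 1/(446360 + 149574) = -225/2/1 + 1/(446360 + 149574) = -225/2*1 + 1/595934 = -225/2 + 1/595934 = -33521287/297967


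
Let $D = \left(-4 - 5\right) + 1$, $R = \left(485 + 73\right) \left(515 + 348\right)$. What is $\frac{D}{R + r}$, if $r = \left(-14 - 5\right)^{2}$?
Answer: $- \frac{8}{481915} \approx -1.66 \cdot 10^{-5}$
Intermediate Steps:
$R = 481554$ ($R = 558 \cdot 863 = 481554$)
$r = 361$ ($r = \left(-19\right)^{2} = 361$)
$D = -8$ ($D = -9 + 1 = -8$)
$\frac{D}{R + r} = \frac{1}{481554 + 361} \left(-8\right) = \frac{1}{481915} \left(-8\right) = - \frac{8}{481915}$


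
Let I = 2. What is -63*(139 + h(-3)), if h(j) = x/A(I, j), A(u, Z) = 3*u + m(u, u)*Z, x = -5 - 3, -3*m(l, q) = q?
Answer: -8694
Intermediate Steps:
m(l, q) = -q/3
x = -8
A(u, Z) = 3*u - Z*u/3 (A(u, Z) = 3*u + (-u/3)*Z = 3*u - Z*u/3)
h(j) = -8/(6 - 2*j/3) (h(j) = -8*3/(2*(9 - j)) = -8/(6 - 2*j/3))
-63*(139 + h(-3)) = -63*(139 + 12/(-9 - 3)) = -63*(139 + 12/(-12)) = -63*(139 + 12*(-1/12)) = -63*(139 - 1) = -63*138 = -8694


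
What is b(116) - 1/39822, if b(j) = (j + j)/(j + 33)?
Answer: 9238555/5933478 ≈ 1.5570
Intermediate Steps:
b(j) = 2*j/(33 + j) (b(j) = (2*j)/(33 + j) = 2*j/(33 + j))
b(116) - 1/39822 = 2*116/(33 + 116) - 1/39822 = 2*116/149 - 1*1/39822 = 2*116*(1/149) - 1/39822 = 232/149 - 1/39822 = 9238555/5933478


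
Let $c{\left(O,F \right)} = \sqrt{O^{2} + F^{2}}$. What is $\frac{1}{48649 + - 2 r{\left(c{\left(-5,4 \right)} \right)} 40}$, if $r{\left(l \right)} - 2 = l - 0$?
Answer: $\frac{48489}{2350920721} + \frac{80 \sqrt{41}}{2350920721} \approx 2.0843 \cdot 10^{-5}$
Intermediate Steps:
$c{\left(O,F \right)} = \sqrt{F^{2} + O^{2}}$
$r{\left(l \right)} = 2 + l$ ($r{\left(l \right)} = 2 + \left(l - 0\right) = 2 + \left(l + 0\right) = 2 + l$)
$\frac{1}{48649 + - 2 r{\left(c{\left(-5,4 \right)} \right)} 40} = \frac{1}{48649 + - 2 \left(2 + \sqrt{4^{2} + \left(-5\right)^{2}}\right) 40} = \frac{1}{48649 + - 2 \left(2 + \sqrt{16 + 25}\right) 40} = \frac{1}{48649 + - 2 \left(2 + \sqrt{41}\right) 40} = \frac{1}{48649 + \left(-4 - 2 \sqrt{41}\right) 40} = \frac{1}{48649 - \left(160 + 80 \sqrt{41}\right)} = \frac{1}{48489 - 80 \sqrt{41}}$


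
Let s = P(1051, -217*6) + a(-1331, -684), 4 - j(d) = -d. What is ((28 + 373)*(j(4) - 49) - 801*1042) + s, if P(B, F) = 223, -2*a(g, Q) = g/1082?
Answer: -1841259709/2164 ≈ -8.5086e+5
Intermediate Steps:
a(g, Q) = -g/2164 (a(g, Q) = -g/(2*1082) = -g/2164)
j(d) = 4 + d (j(d) = 4 - (-1)*d = 4 + d)
s = 483903/2164 (s = 223 - 1/2164*(-1331) = 223 + 1331/2164 = 483903/2164 ≈ 223.61)
((28 + 373)*(j(4) - 49) - 801*1042) + s = ((28 + 373)*((4 + 4) - 49) - 801*1042) + 483903/2164 = (401*(8 - 49) - 834642) + 483903/2164 = (401*(-41) - 834642) + 483903/2164 = (-16441 - 834642) + 483903/2164 = -851083 + 483903/2164 = -1841259709/2164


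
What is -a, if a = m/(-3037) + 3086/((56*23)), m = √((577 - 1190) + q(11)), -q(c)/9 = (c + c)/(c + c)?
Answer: -1543/644 + I*√622/3037 ≈ -2.396 + 0.008212*I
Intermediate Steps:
q(c) = -9 (q(c) = -9*(c + c)/(c + c) = -9*2*c/(2*c) = -9*2*c*1/(2*c) = -9*1 = -9)
m = I*√622 (m = √((577 - 1190) - 9) = √(-613 - 9) = √(-622) = I*√622 ≈ 24.94*I)
a = 1543/644 - I*√622/3037 (a = (I*√622)/(-3037) + 3086/((56*23)) = (I*√622)*(-1/3037) + 3086/1288 = -I*√622/3037 + 3086*(1/1288) = -I*√622/3037 + 1543/644 = 1543/644 - I*√622/3037 ≈ 2.396 - 0.008212*I)
-a = -(1543/644 - I*√622/3037) = -1543/644 + I*√622/3037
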